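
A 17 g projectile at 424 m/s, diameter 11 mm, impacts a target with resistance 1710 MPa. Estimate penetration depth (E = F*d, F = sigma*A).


A = pi*(d/2)^2 = pi*(11/2)^2 = 95.0332 mm^2
E = 0.5*m*v^2 = 0.5*0.017*424^2 = 1528.1 J
depth = E/(sigma*A) = 1528.1 J / (1710 MPa * 95.0332 mm^2) = 1528.1/(1710 * 95.0332) m = 0.00940328 m ≈ 9.403 mm

9.403 mm


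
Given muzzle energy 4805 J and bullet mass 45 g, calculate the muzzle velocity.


v = sqrt(2*E/m) = sqrt(2*4805/0.045) = 462.1 m/s

462.1 m/s


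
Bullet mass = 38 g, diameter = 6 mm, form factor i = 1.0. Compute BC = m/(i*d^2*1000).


BC = m/(i*d^2*1000) = 38/(1.0 * 6^2 * 1000) = 0.001056

0.001056


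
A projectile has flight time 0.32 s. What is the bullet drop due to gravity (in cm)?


drop = 0.5*g*t^2 = 0.5*9.81*0.32^2 = 0.502272 m ≈ 50.23 cm

50.23 cm


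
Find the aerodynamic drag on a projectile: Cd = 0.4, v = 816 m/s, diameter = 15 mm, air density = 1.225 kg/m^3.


A = pi*(d/2)^2 = pi*(15/2000)^2 = 1.76715e-04 m^2
Fd = 0.5*Cd*rho*A*v^2 = 0.5*0.4*1.225*1.76715e-04*816^2 = 28.83 N

28.83 N


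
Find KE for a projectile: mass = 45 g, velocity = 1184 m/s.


E = 0.5*m*v^2 = 0.5*0.045*1184^2 = 31542 J

31542 J


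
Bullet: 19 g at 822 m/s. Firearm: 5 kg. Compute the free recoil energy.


v_r = m_p*v_p/m_gun = 0.019*822/5 = 3.1236 m/s, E_r = 0.5*m_gun*v_r^2 = 0.5*5*3.1236^2 = 24.39 J

24.39 J


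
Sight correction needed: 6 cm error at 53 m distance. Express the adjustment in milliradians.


1 mrad subtends 1 cm per 10 m of range, so adj = error_cm / (dist_m / 10) = 6 / (53/10) = 1.132 mrad

1.132 mrad


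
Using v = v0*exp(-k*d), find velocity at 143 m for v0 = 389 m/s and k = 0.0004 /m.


v = v0*exp(-k*d) = 389*exp(-0.0004*143) = 367.4 m/s

367.4 m/s


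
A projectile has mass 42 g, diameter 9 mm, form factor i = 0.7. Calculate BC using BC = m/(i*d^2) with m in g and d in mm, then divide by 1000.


BC = m/(i*d^2*1000) = 42/(0.7 * 9^2 * 1000) = 0.0007407

0.0007407


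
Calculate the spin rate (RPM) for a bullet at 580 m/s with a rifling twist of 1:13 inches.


twist_m = 13*0.0254 = 0.3302 m
spin = v/twist = 580/0.3302 = 1756.511 rev/s
RPM = spin*60 = 1756.511*60 ≈ 105391 RPM

105391 RPM


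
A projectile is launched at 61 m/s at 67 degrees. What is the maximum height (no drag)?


H = (v0*sin(theta))^2 / (2g) = (61*sin(67°))^2 / (2*9.81) = 160.7 m

160.7 m


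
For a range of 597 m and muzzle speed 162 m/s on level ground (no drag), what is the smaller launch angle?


sin(2*theta) = R*g/v0^2 = 597*9.81/162^2 = 0.223158, theta = arcsin(0.223158)/2 = 6.447°

6.447 degrees


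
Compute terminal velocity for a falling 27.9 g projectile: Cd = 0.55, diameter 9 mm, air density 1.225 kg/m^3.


A = pi*(d/2)^2 = pi*(9/2000)^2 = 6.36173e-05 m^2
vt = sqrt(2mg/(Cd*rho*A)) = sqrt(2*0.0279*9.81/(0.55 * 1.225 * 6.36173e-05)) = 113 m/s

113 m/s


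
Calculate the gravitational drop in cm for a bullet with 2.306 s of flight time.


drop = 0.5*g*t^2 = 0.5*9.81*2.306^2 = 26.083 m ≈ 2608 cm

2608 cm


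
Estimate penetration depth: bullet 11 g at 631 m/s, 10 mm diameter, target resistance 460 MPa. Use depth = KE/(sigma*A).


A = pi*(d/2)^2 = pi*(10/2)^2 = 78.5398 mm^2
E = 0.5*m*v^2 = 0.5*0.011*631^2 = 2189.89 J
depth = E/(sigma*A) = 2189.89 J / (460 MPa * 78.5398 mm^2) = 2189.89/(460 * 78.5398) m = 0.0606141 m ≈ 60.61 mm

60.61 mm


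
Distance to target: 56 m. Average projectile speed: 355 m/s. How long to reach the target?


t = d/v = 56/355 = 0.1577 s

0.1577 s


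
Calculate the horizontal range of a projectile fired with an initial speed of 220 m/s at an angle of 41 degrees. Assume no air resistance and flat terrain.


R = v0^2 * sin(2*theta) / g = 220^2 * sin(2*41°) / 9.81 = 4886 m

4886 m


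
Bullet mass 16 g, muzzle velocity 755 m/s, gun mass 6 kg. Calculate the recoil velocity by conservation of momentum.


v_recoil = m_p * v_p / m_gun = 0.016 * 755 / 6 = 2.013 m/s

2.013 m/s


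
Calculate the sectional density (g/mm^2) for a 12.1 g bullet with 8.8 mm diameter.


SD = m/d^2 = 12.1/8.8^2 = 0.1562 g/mm^2

0.1562 g/mm^2


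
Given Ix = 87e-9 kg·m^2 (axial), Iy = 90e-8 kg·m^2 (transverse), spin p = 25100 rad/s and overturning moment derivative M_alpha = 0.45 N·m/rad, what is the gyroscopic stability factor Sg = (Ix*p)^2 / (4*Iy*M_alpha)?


Sg = Ix^2 * p^2 / (4 * Iy * M_alpha) = (87e-9)^2 * 25100^2 / (4 * 90e-8 * 0.45) = 2.944

2.944


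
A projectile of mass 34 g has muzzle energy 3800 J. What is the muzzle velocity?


v = sqrt(2*E/m) = sqrt(2*3800/0.034) = 472.8 m/s

472.8 m/s


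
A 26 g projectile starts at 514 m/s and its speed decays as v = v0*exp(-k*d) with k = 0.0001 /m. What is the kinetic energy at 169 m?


v = v0*exp(-k*d) = 514*exp(-0.0001*169) = 505.386 m/s
E = 0.5*m*v^2 = 0.5*0.026*505.386^2 = 3320 J

3320 J


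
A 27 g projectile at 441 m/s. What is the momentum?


p = m*v = 0.027*441 = 11.91 kg·m/s

11.91 kg·m/s


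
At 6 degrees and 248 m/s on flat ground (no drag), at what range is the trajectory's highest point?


R = v0^2*sin(2*theta)/g = 248^2*sin(2*6°)/9.81 = 1303.51 m
apex_dist = R/2 = 1303.51/2 = 651.8 m

651.8 m


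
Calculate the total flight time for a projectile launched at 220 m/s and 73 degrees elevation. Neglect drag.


T = 2*v0*sin(theta)/g = 2*220*sin(73°)/9.81 = 42.89 s

42.89 s


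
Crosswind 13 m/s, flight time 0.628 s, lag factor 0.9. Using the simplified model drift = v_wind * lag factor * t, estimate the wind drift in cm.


drift = v_wind * lag * t = 13 * 0.9 * 0.628 = 7.3476 m ≈ 734.8 cm

734.8 cm


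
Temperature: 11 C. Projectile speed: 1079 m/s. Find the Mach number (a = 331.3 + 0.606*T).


a = 331.3 + 0.606*(11) = 337.966 m/s
M = v/a = 1079/337.966 = 3.193

3.193


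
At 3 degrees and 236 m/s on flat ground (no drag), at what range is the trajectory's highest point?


R = v0^2*sin(2*theta)/g = 236^2*sin(2*3°)/9.81 = 593.457 m
apex_dist = R/2 = 593.457/2 = 296.7 m

296.7 m


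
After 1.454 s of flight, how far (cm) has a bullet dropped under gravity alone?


drop = 0.5*g*t^2 = 0.5*9.81*1.454^2 = 10.3697 m ≈ 1037 cm

1037 cm


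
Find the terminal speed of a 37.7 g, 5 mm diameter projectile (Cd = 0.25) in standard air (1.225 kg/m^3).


A = pi*(d/2)^2 = pi*(5/2000)^2 = 1.96350e-05 m^2
vt = sqrt(2mg/(Cd*rho*A)) = sqrt(2*0.0377*9.81/(0.25 * 1.225 * 1.96350e-05)) = 350.7 m/s

350.7 m/s


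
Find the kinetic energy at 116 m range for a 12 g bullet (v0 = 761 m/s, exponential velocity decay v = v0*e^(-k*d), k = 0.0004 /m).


v = v0*exp(-k*d) = 761*exp(-0.0004*116) = 726.496 m/s
E = 0.5*m*v^2 = 0.5*0.012*726.496^2 = 3167 J

3167 J


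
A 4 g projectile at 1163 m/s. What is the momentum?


p = m*v = 0.004*1163 = 4.652 kg·m/s

4.652 kg·m/s


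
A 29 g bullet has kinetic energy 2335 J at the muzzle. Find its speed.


v = sqrt(2*E/m) = sqrt(2*2335/0.029) = 401.3 m/s

401.3 m/s


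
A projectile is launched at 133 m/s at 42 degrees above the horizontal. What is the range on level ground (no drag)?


R = v0^2 * sin(2*theta) / g = 133^2 * sin(2*42°) / 9.81 = 1793 m

1793 m


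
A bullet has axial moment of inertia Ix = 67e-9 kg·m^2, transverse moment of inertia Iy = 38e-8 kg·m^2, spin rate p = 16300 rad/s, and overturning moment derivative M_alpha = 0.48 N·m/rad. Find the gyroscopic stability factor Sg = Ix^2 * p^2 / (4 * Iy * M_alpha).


Sg = Ix^2 * p^2 / (4 * Iy * M_alpha) = (67e-9)^2 * 16300^2 / (4 * 38e-8 * 0.48) = 1.635

1.635


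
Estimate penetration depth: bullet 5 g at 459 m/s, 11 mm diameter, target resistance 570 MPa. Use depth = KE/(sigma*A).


A = pi*(d/2)^2 = pi*(11/2)^2 = 95.0332 mm^2
E = 0.5*m*v^2 = 0.5*0.005*459^2 = 526.702 J
depth = E/(sigma*A) = 526.702 J / (570 MPa * 95.0332 mm^2) = 526.702/(570 * 95.0332) m = 0.00972334 m ≈ 9.723 mm

9.723 mm


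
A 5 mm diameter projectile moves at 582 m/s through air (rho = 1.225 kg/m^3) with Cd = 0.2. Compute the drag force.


A = pi*(d/2)^2 = pi*(5/2000)^2 = 1.96350e-05 m^2
Fd = 0.5*Cd*rho*A*v^2 = 0.5*0.2*1.225*1.96350e-05*582^2 = 0.8147 N

0.8147 N


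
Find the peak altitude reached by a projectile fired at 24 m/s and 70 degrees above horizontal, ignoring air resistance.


H = (v0*sin(theta))^2 / (2g) = (24*sin(70°))^2 / (2*9.81) = 25.92 m

25.92 m


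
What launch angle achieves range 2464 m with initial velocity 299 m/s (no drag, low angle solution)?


sin(2*theta) = R*g/v0^2 = 2464*9.81/299^2 = 0.270375, theta = arcsin(0.270375)/2 = 7.843°

7.843 degrees


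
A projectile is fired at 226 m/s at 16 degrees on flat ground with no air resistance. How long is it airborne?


T = 2*v0*sin(theta)/g = 2*226*sin(16°)/9.81 = 12.7 s

12.7 s


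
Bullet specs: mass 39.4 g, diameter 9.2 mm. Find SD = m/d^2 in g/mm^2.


SD = m/d^2 = 39.4/9.2^2 = 0.4655 g/mm^2

0.4655 g/mm^2


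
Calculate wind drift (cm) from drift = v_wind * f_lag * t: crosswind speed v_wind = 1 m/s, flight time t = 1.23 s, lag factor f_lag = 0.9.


drift = v_wind * lag * t = 1 * 0.9 * 1.23 = 1.107 m ≈ 110.7 cm

110.7 cm


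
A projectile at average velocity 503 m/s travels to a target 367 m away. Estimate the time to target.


t = d/v = 367/503 = 0.7296 s

0.7296 s


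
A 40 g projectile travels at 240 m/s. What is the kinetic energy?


E = 0.5*m*v^2 = 0.5*0.04*240^2 = 1152 J

1152 J


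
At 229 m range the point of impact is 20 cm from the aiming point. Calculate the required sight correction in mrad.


1 mrad subtends 1 cm per 10 m of range, so adj = error_cm / (dist_m / 10) = 20 / (229/10) = 0.8734 mrad

0.8734 mrad


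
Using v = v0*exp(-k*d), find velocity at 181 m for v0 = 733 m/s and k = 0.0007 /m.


v = v0*exp(-k*d) = 733*exp(-0.0007*181) = 645.8 m/s

645.8 m/s


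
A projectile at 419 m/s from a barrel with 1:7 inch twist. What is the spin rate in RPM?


twist_m = 7*0.0254 = 0.1778 m
spin = v/twist = 419/0.1778 = 2356.58 rev/s
RPM = spin*60 = 2356.58*60 ≈ 141395 RPM

141395 RPM


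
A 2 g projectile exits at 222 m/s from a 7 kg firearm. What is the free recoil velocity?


v_recoil = m_p * v_p / m_gun = 0.002 * 222 / 7 = 0.06343 m/s

0.06343 m/s


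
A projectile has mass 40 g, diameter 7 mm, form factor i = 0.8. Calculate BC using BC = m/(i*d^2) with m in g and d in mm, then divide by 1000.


BC = m/(i*d^2*1000) = 40/(0.8 * 7^2 * 1000) = 0.00102

0.00102


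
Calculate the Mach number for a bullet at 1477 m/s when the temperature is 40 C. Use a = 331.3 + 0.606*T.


a = 331.3 + 0.606*(40) = 355.54 m/s
M = v/a = 1477/355.54 = 4.154

4.154


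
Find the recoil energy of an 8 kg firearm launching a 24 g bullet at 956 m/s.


v_r = m_p*v_p/m_gun = 0.024*956/8 = 2.868 m/s, E_r = 0.5*m_gun*v_r^2 = 0.5*8*2.868^2 = 32.9 J

32.9 J


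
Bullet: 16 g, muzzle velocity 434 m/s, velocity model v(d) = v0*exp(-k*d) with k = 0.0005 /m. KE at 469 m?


v = v0*exp(-k*d) = 434*exp(-0.0005*469) = 343.279 m/s
E = 0.5*m*v^2 = 0.5*0.016*343.279^2 = 942.7 J

942.7 J


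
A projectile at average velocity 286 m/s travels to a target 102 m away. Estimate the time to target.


t = d/v = 102/286 = 0.3566 s

0.3566 s


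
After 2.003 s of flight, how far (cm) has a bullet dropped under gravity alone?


drop = 0.5*g*t^2 = 0.5*9.81*2.003^2 = 19.6789 m ≈ 1968 cm

1968 cm


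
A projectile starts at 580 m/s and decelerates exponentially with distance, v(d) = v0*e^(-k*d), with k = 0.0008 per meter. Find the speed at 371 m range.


v = v0*exp(-k*d) = 580*exp(-0.0008*371) = 431.1 m/s

431.1 m/s


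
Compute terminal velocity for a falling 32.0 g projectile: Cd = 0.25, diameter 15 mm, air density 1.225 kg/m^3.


A = pi*(d/2)^2 = pi*(15/2000)^2 = 1.76715e-04 m^2
vt = sqrt(2mg/(Cd*rho*A)) = sqrt(2*0.032*9.81/(0.25 * 1.225 * 1.76715e-04)) = 107.7 m/s

107.7 m/s


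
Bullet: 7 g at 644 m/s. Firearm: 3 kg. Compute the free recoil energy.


v_r = m_p*v_p/m_gun = 0.007*644/3 = 1.50267 m/s, E_r = 0.5*m_gun*v_r^2 = 0.5*3*1.50267^2 = 3.387 J

3.387 J


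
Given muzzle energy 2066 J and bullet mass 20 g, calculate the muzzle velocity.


v = sqrt(2*E/m) = sqrt(2*2066/0.02) = 454.5 m/s

454.5 m/s


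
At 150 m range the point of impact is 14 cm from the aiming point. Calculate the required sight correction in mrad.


1 mrad subtends 1 cm per 10 m of range, so adj = error_cm / (dist_m / 10) = 14 / (150/10) = 0.9333 mrad

0.9333 mrad


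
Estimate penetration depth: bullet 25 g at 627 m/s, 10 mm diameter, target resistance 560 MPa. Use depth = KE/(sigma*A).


A = pi*(d/2)^2 = pi*(10/2)^2 = 78.5398 mm^2
E = 0.5*m*v^2 = 0.5*0.025*627^2 = 4914.11 J
depth = E/(sigma*A) = 4914.11 J / (560 MPa * 78.5398 mm^2) = 4914.11/(560 * 78.5398) m = 0.111729 m ≈ 111.7 mm

111.7 mm


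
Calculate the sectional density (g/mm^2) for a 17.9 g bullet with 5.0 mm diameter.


SD = m/d^2 = 17.9/5.0^2 = 0.716 g/mm^2

0.716 g/mm^2


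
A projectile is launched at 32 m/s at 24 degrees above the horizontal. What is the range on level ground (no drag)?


R = v0^2 * sin(2*theta) / g = 32^2 * sin(2*24°) / 9.81 = 77.57 m

77.57 m


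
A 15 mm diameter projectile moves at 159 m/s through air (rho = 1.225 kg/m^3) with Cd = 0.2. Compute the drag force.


A = pi*(d/2)^2 = pi*(15/2000)^2 = 1.76715e-04 m^2
Fd = 0.5*Cd*rho*A*v^2 = 0.5*0.2*1.225*1.76715e-04*159^2 = 0.5473 N

0.5473 N


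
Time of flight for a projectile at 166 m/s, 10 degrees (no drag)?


T = 2*v0*sin(theta)/g = 2*166*sin(10°)/9.81 = 5.877 s

5.877 s


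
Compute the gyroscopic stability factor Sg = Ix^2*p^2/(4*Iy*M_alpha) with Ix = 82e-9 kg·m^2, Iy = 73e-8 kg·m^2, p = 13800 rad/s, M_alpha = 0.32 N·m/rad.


Sg = Ix^2 * p^2 / (4 * Iy * M_alpha) = (82e-9)^2 * 13800^2 / (4 * 73e-8 * 0.32) = 1.37

1.37


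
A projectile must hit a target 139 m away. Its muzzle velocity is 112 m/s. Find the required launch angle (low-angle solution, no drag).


sin(2*theta) = R*g/v0^2 = 139*9.81/112^2 = 0.108705, theta = arcsin(0.108705)/2 = 3.12°

3.12 degrees


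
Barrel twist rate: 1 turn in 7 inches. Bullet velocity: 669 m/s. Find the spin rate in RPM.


twist_m = 7*0.0254 = 0.1778 m
spin = v/twist = 669/0.1778 = 3762.655 rev/s
RPM = spin*60 = 3762.655*60 ≈ 225759 RPM

225759 RPM


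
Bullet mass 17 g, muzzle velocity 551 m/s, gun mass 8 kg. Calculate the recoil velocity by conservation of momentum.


v_recoil = m_p * v_p / m_gun = 0.017 * 551 / 8 = 1.171 m/s

1.171 m/s


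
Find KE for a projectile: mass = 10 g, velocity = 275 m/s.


E = 0.5*m*v^2 = 0.5*0.01*275^2 = 378.1 J

378.1 J


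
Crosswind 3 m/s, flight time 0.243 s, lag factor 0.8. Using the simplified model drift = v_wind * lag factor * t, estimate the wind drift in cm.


drift = v_wind * lag * t = 3 * 0.8 * 0.243 = 0.5832 m ≈ 58.32 cm

58.32 cm


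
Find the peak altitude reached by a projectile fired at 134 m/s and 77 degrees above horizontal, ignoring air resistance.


H = (v0*sin(theta))^2 / (2g) = (134*sin(77°))^2 / (2*9.81) = 868.9 m

868.9 m


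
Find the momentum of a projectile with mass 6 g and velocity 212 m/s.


p = m*v = 0.006*212 = 1.272 kg·m/s

1.272 kg·m/s


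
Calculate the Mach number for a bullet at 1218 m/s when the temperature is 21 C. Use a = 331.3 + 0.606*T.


a = 331.3 + 0.606*(21) = 344.026 m/s
M = v/a = 1218/344.026 = 3.54

3.54


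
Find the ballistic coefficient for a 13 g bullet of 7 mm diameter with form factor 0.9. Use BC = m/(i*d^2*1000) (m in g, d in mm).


BC = m/(i*d^2*1000) = 13/(0.9 * 7^2 * 1000) = 0.0002948

0.0002948


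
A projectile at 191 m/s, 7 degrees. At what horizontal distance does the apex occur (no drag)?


R = v0^2*sin(2*theta)/g = 191^2*sin(2*7°)/9.81 = 899.649 m
apex_dist = R/2 = 899.649/2 = 449.8 m

449.8 m


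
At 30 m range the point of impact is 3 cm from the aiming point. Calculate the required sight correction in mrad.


1 mrad subtends 1 cm per 10 m of range, so adj = error_cm / (dist_m / 10) = 3 / (30/10) = 1 mrad

1 mrad


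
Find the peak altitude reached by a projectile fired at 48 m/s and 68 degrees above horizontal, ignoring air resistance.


H = (v0*sin(theta))^2 / (2g) = (48*sin(68°))^2 / (2*9.81) = 101 m

101 m


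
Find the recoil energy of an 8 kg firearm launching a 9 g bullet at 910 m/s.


v_r = m_p*v_p/m_gun = 0.009*910/8 = 1.02375 m/s, E_r = 0.5*m_gun*v_r^2 = 0.5*8*1.02375^2 = 4.192 J

4.192 J


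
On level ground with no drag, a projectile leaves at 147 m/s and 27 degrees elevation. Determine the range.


R = v0^2 * sin(2*theta) / g = 147^2 * sin(2*27°) / 9.81 = 1782 m

1782 m


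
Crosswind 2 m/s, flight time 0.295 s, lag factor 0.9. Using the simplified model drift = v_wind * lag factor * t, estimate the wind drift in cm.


drift = v_wind * lag * t = 2 * 0.9 * 0.295 = 0.531 m ≈ 53.1 cm

53.1 cm


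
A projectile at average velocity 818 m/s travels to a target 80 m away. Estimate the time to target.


t = d/v = 80/818 = 0.0978 s

0.0978 s


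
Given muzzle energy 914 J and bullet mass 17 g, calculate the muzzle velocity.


v = sqrt(2*E/m) = sqrt(2*914/0.017) = 327.9 m/s

327.9 m/s


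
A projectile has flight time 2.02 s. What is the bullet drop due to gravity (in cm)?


drop = 0.5*g*t^2 = 0.5*9.81*2.02^2 = 20.0144 m ≈ 2001 cm

2001 cm


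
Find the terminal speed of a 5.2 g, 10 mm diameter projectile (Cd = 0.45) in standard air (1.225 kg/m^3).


A = pi*(d/2)^2 = pi*(10/2000)^2 = 7.85398e-05 m^2
vt = sqrt(2mg/(Cd*rho*A)) = sqrt(2*0.0052*9.81/(0.45 * 1.225 * 7.85398e-05)) = 48.54 m/s

48.54 m/s


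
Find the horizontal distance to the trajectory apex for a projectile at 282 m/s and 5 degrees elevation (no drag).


R = v0^2*sin(2*theta)/g = 282^2*sin(2*5°)/9.81 = 1407.67 m
apex_dist = R/2 = 1407.67/2 = 703.8 m

703.8 m


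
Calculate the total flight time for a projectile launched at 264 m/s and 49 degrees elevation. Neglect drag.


T = 2*v0*sin(theta)/g = 2*264*sin(49°)/9.81 = 40.62 s

40.62 s


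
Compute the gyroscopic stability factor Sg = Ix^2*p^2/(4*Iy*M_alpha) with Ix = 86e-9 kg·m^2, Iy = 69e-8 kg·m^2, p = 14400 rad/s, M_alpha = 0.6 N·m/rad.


Sg = Ix^2 * p^2 / (4 * Iy * M_alpha) = (86e-9)^2 * 14400^2 / (4 * 69e-8 * 0.6) = 0.9261

0.9261


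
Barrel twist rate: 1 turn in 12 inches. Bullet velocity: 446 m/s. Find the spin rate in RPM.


twist_m = 12*0.0254 = 0.3048 m
spin = v/twist = 446/0.3048 = 1463.255 rev/s
RPM = spin*60 = 1463.255*60 ≈ 87795 RPM

87795 RPM


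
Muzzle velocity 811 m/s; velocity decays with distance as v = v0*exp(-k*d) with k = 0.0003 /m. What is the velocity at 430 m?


v = v0*exp(-k*d) = 811*exp(-0.0003*430) = 712.8 m/s

712.8 m/s


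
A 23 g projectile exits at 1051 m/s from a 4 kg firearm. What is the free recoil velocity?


v_recoil = m_p * v_p / m_gun = 0.023 * 1051 / 4 = 6.043 m/s

6.043 m/s


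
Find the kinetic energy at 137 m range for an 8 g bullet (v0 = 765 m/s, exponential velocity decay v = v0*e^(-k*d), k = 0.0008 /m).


v = v0*exp(-k*d) = 765*exp(-0.0008*137) = 685.587 m/s
E = 0.5*m*v^2 = 0.5*0.008*685.587^2 = 1880 J

1880 J


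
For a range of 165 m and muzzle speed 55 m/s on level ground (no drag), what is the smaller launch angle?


sin(2*theta) = R*g/v0^2 = 165*9.81/55^2 = 0.535091, theta = arcsin(0.535091)/2 = 16.18°

16.18 degrees


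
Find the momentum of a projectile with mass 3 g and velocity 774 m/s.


p = m*v = 0.003*774 = 2.322 kg·m/s

2.322 kg·m/s


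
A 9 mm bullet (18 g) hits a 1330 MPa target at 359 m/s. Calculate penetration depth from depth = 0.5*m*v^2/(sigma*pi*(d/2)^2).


A = pi*(d/2)^2 = pi*(9/2)^2 = 63.6173 mm^2
E = 0.5*m*v^2 = 0.5*0.018*359^2 = 1159.93 J
depth = E/(sigma*A) = 1159.93 J / (1330 MPa * 63.6173 mm^2) = 1159.93/(1330 * 63.6173) m = 0.013709 m ≈ 13.71 mm

13.71 mm


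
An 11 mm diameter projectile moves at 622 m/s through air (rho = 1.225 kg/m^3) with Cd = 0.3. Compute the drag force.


A = pi*(d/2)^2 = pi*(11/2000)^2 = 9.50332e-05 m^2
Fd = 0.5*Cd*rho*A*v^2 = 0.5*0.3*1.225*9.50332e-05*622^2 = 6.756 N

6.756 N


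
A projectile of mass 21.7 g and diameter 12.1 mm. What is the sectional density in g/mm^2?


SD = m/d^2 = 21.7/12.1^2 = 0.1482 g/mm^2

0.1482 g/mm^2


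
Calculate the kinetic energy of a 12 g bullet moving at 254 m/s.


E = 0.5*m*v^2 = 0.5*0.012*254^2 = 387.1 J

387.1 J


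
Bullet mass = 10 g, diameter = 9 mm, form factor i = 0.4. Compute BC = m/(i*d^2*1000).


BC = m/(i*d^2*1000) = 10/(0.4 * 9^2 * 1000) = 0.0003086

0.0003086


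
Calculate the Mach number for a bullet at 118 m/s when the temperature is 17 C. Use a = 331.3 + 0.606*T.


a = 331.3 + 0.606*(17) = 341.602 m/s
M = v/a = 118/341.602 = 0.3454

0.3454


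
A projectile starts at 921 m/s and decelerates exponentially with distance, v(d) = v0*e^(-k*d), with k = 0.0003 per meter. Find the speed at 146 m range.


v = v0*exp(-k*d) = 921*exp(-0.0003*146) = 881.5 m/s

881.5 m/s


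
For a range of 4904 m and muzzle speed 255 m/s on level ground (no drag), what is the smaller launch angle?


sin(2*theta) = R*g/v0^2 = 4904*9.81/255^2 = 0.739842, theta = arcsin(0.739842)/2 = 23.86°

23.86 degrees


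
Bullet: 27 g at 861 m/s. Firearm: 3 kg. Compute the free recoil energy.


v_r = m_p*v_p/m_gun = 0.027*861/3 = 7.749 m/s, E_r = 0.5*m_gun*v_r^2 = 0.5*3*7.749^2 = 90.07 J

90.07 J


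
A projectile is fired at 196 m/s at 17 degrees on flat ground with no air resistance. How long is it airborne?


T = 2*v0*sin(theta)/g = 2*196*sin(17°)/9.81 = 11.68 s

11.68 s


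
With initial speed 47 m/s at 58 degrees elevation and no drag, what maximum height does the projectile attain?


H = (v0*sin(theta))^2 / (2g) = (47*sin(58°))^2 / (2*9.81) = 80.97 m

80.97 m


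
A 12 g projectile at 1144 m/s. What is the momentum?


p = m*v = 0.012*1144 = 13.73 kg·m/s

13.73 kg·m/s


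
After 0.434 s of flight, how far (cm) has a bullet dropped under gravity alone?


drop = 0.5*g*t^2 = 0.5*9.81*0.434^2 = 0.923886 m ≈ 92.39 cm

92.39 cm


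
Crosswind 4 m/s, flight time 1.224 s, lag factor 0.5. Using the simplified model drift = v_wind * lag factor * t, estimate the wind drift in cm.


drift = v_wind * lag * t = 4 * 0.5 * 1.224 = 2.448 m ≈ 244.8 cm

244.8 cm


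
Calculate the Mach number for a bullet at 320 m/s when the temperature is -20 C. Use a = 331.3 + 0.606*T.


a = 331.3 + 0.606*(-20) = 319.18 m/s
M = v/a = 320/319.18 = 1.003

1.003


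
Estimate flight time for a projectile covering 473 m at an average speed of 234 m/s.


t = d/v = 473/234 = 2.021 s

2.021 s


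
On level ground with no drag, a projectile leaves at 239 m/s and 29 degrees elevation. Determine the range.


R = v0^2 * sin(2*theta) / g = 239^2 * sin(2*29°) / 9.81 = 4938 m

4938 m


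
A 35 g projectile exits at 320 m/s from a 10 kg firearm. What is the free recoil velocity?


v_recoil = m_p * v_p / m_gun = 0.035 * 320 / 10 = 1.12 m/s

1.12 m/s


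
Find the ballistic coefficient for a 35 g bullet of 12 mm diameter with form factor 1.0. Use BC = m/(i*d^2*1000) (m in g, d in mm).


BC = m/(i*d^2*1000) = 35/(1.0 * 12^2 * 1000) = 0.0002431

0.0002431


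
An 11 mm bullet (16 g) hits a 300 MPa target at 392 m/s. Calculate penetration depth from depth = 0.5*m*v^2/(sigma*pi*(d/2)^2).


A = pi*(d/2)^2 = pi*(11/2)^2 = 95.0332 mm^2
E = 0.5*m*v^2 = 0.5*0.016*392^2 = 1229.31 J
depth = E/(sigma*A) = 1229.31 J / (300 MPa * 95.0332 mm^2) = 1229.31/(300 * 95.0332) m = 0.0431187 m ≈ 43.12 mm

43.12 mm


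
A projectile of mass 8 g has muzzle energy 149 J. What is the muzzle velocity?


v = sqrt(2*E/m) = sqrt(2*149/0.008) = 193 m/s

193 m/s


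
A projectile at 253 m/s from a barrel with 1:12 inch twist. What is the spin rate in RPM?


twist_m = 12*0.0254 = 0.3048 m
spin = v/twist = 253/0.3048 = 830.0525 rev/s
RPM = spin*60 = 830.0525*60 ≈ 49803 RPM

49803 RPM


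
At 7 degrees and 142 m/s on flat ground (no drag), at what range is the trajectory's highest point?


R = v0^2*sin(2*theta)/g = 142^2*sin(2*7°)/9.81 = 497.259 m
apex_dist = R/2 = 497.259/2 = 248.6 m

248.6 m


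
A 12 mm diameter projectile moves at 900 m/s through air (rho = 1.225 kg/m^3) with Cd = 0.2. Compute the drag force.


A = pi*(d/2)^2 = pi*(12/2000)^2 = 1.13097e-04 m^2
Fd = 0.5*Cd*rho*A*v^2 = 0.5*0.2*1.225*1.13097e-04*900^2 = 11.22 N

11.22 N


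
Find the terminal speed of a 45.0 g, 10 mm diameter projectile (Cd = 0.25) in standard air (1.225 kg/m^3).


A = pi*(d/2)^2 = pi*(10/2000)^2 = 7.85398e-05 m^2
vt = sqrt(2mg/(Cd*rho*A)) = sqrt(2*0.045*9.81/(0.25 * 1.225 * 7.85398e-05)) = 191.6 m/s

191.6 m/s


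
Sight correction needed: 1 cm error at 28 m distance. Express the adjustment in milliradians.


1 mrad subtends 1 cm per 10 m of range, so adj = error_cm / (dist_m / 10) = 1 / (28/10) = 0.3571 mrad

0.3571 mrad


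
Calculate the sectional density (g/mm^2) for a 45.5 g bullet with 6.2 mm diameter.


SD = m/d^2 = 45.5/6.2^2 = 1.184 g/mm^2

1.184 g/mm^2


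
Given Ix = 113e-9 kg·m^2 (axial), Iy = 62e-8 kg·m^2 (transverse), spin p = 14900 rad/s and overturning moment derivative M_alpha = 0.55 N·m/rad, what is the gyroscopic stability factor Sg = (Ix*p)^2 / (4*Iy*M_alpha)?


Sg = Ix^2 * p^2 / (4 * Iy * M_alpha) = (113e-9)^2 * 14900^2 / (4 * 62e-8 * 0.55) = 2.078

2.078


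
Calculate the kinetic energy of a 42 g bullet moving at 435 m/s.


E = 0.5*m*v^2 = 0.5*0.042*435^2 = 3974 J

3974 J


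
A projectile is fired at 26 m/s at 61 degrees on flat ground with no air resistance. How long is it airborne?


T = 2*v0*sin(theta)/g = 2*26*sin(61°)/9.81 = 4.636 s

4.636 s


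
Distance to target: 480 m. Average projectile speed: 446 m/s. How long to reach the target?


t = d/v = 480/446 = 1.076 s

1.076 s


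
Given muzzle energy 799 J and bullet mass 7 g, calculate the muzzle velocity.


v = sqrt(2*E/m) = sqrt(2*799/0.007) = 477.8 m/s

477.8 m/s


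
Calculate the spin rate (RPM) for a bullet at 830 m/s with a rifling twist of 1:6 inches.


twist_m = 6*0.0254 = 0.1524 m
spin = v/twist = 830/0.1524 = 5446.194 rev/s
RPM = spin*60 = 5446.194*60 ≈ 326772 RPM

326772 RPM


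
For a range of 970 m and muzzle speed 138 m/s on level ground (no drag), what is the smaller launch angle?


sin(2*theta) = R*g/v0^2 = 970*9.81/138^2 = 0.499669, theta = arcsin(0.499669)/2 = 14.99°

14.99 degrees


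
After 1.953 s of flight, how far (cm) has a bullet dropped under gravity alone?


drop = 0.5*g*t^2 = 0.5*9.81*1.953^2 = 18.7087 m ≈ 1871 cm

1871 cm


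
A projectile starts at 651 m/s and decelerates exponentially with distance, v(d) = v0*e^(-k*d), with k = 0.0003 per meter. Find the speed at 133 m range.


v = v0*exp(-k*d) = 651*exp(-0.0003*133) = 625.5 m/s

625.5 m/s


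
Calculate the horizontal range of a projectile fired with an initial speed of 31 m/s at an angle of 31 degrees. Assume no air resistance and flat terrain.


R = v0^2 * sin(2*theta) / g = 31^2 * sin(2*31°) / 9.81 = 86.49 m

86.49 m


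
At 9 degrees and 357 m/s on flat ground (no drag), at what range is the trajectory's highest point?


R = v0^2*sin(2*theta)/g = 357^2*sin(2*9°)/9.81 = 4014.67 m
apex_dist = R/2 = 4014.67/2 = 2007 m

2007 m


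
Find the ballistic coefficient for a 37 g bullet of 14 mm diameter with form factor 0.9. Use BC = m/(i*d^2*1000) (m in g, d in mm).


BC = m/(i*d^2*1000) = 37/(0.9 * 14^2 * 1000) = 0.0002098

0.0002098


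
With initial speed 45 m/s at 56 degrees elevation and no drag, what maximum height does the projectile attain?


H = (v0*sin(theta))^2 / (2g) = (45*sin(56°))^2 / (2*9.81) = 70.94 m

70.94 m


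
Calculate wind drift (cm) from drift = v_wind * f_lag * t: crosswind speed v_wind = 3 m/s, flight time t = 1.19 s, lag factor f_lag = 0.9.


drift = v_wind * lag * t = 3 * 0.9 * 1.19 = 3.213 m ≈ 321.3 cm

321.3 cm


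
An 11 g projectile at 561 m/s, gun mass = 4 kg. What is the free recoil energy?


v_r = m_p*v_p/m_gun = 0.011*561/4 = 1.54275 m/s, E_r = 0.5*m_gun*v_r^2 = 0.5*4*1.54275^2 = 4.76 J

4.76 J


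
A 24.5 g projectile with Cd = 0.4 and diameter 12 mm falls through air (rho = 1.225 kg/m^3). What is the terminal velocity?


A = pi*(d/2)^2 = pi*(12/2000)^2 = 1.13097e-04 m^2
vt = sqrt(2mg/(Cd*rho*A)) = sqrt(2*0.0245*9.81/(0.4 * 1.225 * 1.13097e-04)) = 93.13 m/s

93.13 m/s


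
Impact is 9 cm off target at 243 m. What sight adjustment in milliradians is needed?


1 mrad subtends 1 cm per 10 m of range, so adj = error_cm / (dist_m / 10) = 9 / (243/10) = 0.3704 mrad

0.3704 mrad


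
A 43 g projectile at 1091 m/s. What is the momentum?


p = m*v = 0.043*1091 = 46.91 kg·m/s

46.91 kg·m/s


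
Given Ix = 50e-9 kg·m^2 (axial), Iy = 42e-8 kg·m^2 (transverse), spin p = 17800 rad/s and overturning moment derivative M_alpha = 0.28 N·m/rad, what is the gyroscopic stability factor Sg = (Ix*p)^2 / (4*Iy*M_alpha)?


Sg = Ix^2 * p^2 / (4 * Iy * M_alpha) = (50e-9)^2 * 17800^2 / (4 * 42e-8 * 0.28) = 1.684

1.684


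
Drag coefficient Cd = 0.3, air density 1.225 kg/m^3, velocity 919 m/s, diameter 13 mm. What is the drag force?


A = pi*(d/2)^2 = pi*(13/2000)^2 = 1.32732e-04 m^2
Fd = 0.5*Cd*rho*A*v^2 = 0.5*0.3*1.225*1.32732e-04*919^2 = 20.6 N

20.6 N


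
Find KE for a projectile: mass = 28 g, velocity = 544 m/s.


E = 0.5*m*v^2 = 0.5*0.028*544^2 = 4143 J

4143 J


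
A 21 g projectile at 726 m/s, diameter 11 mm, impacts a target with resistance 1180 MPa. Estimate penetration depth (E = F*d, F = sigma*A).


A = pi*(d/2)^2 = pi*(11/2)^2 = 95.0332 mm^2
E = 0.5*m*v^2 = 0.5*0.021*726^2 = 5534.3 J
depth = E/(sigma*A) = 5534.3 J / (1180 MPa * 95.0332 mm^2) = 5534.3/(1180 * 95.0332) m = 0.0493521 m ≈ 49.35 mm

49.35 mm


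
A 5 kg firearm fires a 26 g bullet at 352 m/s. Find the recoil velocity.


v_recoil = m_p * v_p / m_gun = 0.026 * 352 / 5 = 1.83 m/s

1.83 m/s


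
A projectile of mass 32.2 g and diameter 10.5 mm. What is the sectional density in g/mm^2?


SD = m/d^2 = 32.2/10.5^2 = 0.2921 g/mm^2

0.2921 g/mm^2


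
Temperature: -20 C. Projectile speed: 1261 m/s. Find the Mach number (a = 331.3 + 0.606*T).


a = 331.3 + 0.606*(-20) = 319.18 m/s
M = v/a = 1261/319.18 = 3.951

3.951


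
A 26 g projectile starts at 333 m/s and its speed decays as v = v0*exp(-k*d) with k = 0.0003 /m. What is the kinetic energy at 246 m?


v = v0*exp(-k*d) = 333*exp(-0.0003*246) = 309.31 m/s
E = 0.5*m*v^2 = 0.5*0.026*309.31^2 = 1244 J

1244 J


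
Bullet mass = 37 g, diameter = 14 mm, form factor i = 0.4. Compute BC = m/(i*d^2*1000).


BC = m/(i*d^2*1000) = 37/(0.4 * 14^2 * 1000) = 0.0004719

0.0004719


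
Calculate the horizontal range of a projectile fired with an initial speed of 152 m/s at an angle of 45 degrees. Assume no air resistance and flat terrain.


R = v0^2 * sin(2*theta) / g = 152^2 * sin(2*45°) / 9.81 = 2355 m

2355 m


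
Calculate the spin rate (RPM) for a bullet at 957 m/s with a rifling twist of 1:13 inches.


twist_m = 13*0.0254 = 0.3302 m
spin = v/twist = 957/0.3302 = 2898.243 rev/s
RPM = spin*60 = 2898.243*60 ≈ 173895 RPM

173895 RPM


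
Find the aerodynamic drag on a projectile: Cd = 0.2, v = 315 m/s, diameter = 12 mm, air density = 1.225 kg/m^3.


A = pi*(d/2)^2 = pi*(12/2000)^2 = 1.13097e-04 m^2
Fd = 0.5*Cd*rho*A*v^2 = 0.5*0.2*1.225*1.13097e-04*315^2 = 1.375 N

1.375 N


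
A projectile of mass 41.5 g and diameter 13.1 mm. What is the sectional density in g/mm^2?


SD = m/d^2 = 41.5/13.1^2 = 0.2418 g/mm^2

0.2418 g/mm^2


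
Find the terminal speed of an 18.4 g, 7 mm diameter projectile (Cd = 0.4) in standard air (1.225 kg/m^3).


A = pi*(d/2)^2 = pi*(7/2000)^2 = 3.84845e-05 m^2
vt = sqrt(2mg/(Cd*rho*A)) = sqrt(2*0.0184*9.81/(0.4 * 1.225 * 3.84845e-05)) = 138.4 m/s

138.4 m/s


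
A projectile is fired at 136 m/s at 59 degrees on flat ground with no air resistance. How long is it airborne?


T = 2*v0*sin(theta)/g = 2*136*sin(59°)/9.81 = 23.77 s

23.77 s


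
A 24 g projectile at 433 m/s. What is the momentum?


p = m*v = 0.024*433 = 10.39 kg·m/s

10.39 kg·m/s


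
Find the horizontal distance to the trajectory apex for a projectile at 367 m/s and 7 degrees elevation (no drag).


R = v0^2*sin(2*theta)/g = 367^2*sin(2*7°)/9.81 = 3321.53 m
apex_dist = R/2 = 3321.53/2 = 1661 m

1661 m


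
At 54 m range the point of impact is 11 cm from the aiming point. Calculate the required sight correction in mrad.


1 mrad subtends 1 cm per 10 m of range, so adj = error_cm / (dist_m / 10) = 11 / (54/10) = 2.037 mrad

2.037 mrad


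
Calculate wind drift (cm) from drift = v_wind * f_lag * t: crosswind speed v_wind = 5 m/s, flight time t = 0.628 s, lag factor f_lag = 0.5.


drift = v_wind * lag * t = 5 * 0.5 * 0.628 = 1.57 m ≈ 157 cm

157 cm


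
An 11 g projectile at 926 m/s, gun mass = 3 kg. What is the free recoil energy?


v_r = m_p*v_p/m_gun = 0.011*926/3 = 3.39533 m/s, E_r = 0.5*m_gun*v_r^2 = 0.5*3*3.39533^2 = 17.29 J

17.29 J


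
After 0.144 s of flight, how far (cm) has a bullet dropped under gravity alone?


drop = 0.5*g*t^2 = 0.5*9.81*0.144^2 = 0.10171 m ≈ 10.17 cm

10.17 cm


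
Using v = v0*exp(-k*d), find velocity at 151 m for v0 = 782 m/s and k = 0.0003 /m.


v = v0*exp(-k*d) = 782*exp(-0.0003*151) = 747.4 m/s

747.4 m/s


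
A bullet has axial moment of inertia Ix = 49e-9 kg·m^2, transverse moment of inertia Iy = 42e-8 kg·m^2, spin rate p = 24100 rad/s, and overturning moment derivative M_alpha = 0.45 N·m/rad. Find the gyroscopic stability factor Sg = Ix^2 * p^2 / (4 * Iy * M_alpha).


Sg = Ix^2 * p^2 / (4 * Iy * M_alpha) = (49e-9)^2 * 24100^2 / (4 * 42e-8 * 0.45) = 1.845

1.845


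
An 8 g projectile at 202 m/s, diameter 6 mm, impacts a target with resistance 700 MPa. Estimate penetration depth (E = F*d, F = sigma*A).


A = pi*(d/2)^2 = pi*(6/2)^2 = 28.2743 mm^2
E = 0.5*m*v^2 = 0.5*0.008*202^2 = 163.216 J
depth = E/(sigma*A) = 163.216 J / (700 MPa * 28.2743 mm^2) = 163.216/(700 * 28.2743) m = 0.00824655 m ≈ 8.247 mm

8.247 mm


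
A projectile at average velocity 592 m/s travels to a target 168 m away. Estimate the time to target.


t = d/v = 168/592 = 0.2838 s

0.2838 s


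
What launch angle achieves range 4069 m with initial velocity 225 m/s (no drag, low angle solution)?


sin(2*theta) = R*g/v0^2 = 4069*9.81/225^2 = 0.788482, theta = arcsin(0.788482)/2 = 26.02°

26.02 degrees


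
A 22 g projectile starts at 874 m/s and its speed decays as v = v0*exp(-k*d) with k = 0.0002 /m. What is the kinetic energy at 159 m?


v = v0*exp(-k*d) = 874*exp(-0.0002*159) = 846.644 m/s
E = 0.5*m*v^2 = 0.5*0.022*846.644^2 = 7885 J

7885 J


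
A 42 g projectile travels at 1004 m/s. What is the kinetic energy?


E = 0.5*m*v^2 = 0.5*0.042*1004^2 = 21168 J

21168 J


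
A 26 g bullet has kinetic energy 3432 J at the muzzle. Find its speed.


v = sqrt(2*E/m) = sqrt(2*3432/0.026) = 513.8 m/s

513.8 m/s


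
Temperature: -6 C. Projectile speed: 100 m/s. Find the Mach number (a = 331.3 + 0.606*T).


a = 331.3 + 0.606*(-6) = 327.664 m/s
M = v/a = 100/327.664 = 0.3052

0.3052


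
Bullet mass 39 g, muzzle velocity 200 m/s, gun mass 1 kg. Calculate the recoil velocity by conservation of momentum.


v_recoil = m_p * v_p / m_gun = 0.039 * 200 / 1 = 7.8 m/s

7.8 m/s


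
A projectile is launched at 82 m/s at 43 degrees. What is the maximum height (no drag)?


H = (v0*sin(theta))^2 / (2g) = (82*sin(43°))^2 / (2*9.81) = 159.4 m

159.4 m


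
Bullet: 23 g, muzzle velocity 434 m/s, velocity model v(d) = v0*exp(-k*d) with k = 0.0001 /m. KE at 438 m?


v = v0*exp(-k*d) = 434*exp(-0.0001*438) = 415.401 m/s
E = 0.5*m*v^2 = 0.5*0.023*415.401^2 = 1984 J

1984 J


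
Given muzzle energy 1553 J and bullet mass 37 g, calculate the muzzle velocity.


v = sqrt(2*E/m) = sqrt(2*1553/0.037) = 289.7 m/s

289.7 m/s


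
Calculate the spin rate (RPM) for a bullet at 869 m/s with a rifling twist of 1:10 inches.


twist_m = 10*0.0254 = 0.254 m
spin = v/twist = 869/0.254 = 3421.26 rev/s
RPM = spin*60 = 3421.26*60 ≈ 205276 RPM

205276 RPM


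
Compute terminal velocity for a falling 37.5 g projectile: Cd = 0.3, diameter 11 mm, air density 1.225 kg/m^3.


A = pi*(d/2)^2 = pi*(11/2000)^2 = 9.50332e-05 m^2
vt = sqrt(2mg/(Cd*rho*A)) = sqrt(2*0.0375*9.81/(0.3 * 1.225 * 9.50332e-05)) = 145.1 m/s

145.1 m/s


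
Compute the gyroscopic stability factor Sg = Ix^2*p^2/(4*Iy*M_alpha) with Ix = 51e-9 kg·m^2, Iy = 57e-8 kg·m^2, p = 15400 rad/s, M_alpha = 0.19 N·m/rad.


Sg = Ix^2 * p^2 / (4 * Iy * M_alpha) = (51e-9)^2 * 15400^2 / (4 * 57e-8 * 0.19) = 1.424

1.424


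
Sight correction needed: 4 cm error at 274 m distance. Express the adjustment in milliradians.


1 mrad subtends 1 cm per 10 m of range, so adj = error_cm / (dist_m / 10) = 4 / (274/10) = 0.146 mrad

0.146 mrad


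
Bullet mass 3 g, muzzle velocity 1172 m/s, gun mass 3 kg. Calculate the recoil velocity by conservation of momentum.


v_recoil = m_p * v_p / m_gun = 0.003 * 1172 / 3 = 1.172 m/s

1.172 m/s


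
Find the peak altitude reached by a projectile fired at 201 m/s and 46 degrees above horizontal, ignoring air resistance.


H = (v0*sin(theta))^2 / (2g) = (201*sin(46°))^2 / (2*9.81) = 1066 m

1066 m


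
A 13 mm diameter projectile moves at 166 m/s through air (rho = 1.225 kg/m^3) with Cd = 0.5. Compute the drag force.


A = pi*(d/2)^2 = pi*(13/2000)^2 = 1.32732e-04 m^2
Fd = 0.5*Cd*rho*A*v^2 = 0.5*0.5*1.225*1.32732e-04*166^2 = 1.12 N

1.12 N


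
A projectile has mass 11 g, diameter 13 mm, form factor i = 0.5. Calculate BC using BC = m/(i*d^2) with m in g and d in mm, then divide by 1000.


BC = m/(i*d^2*1000) = 11/(0.5 * 13^2 * 1000) = 0.0001302

0.0001302


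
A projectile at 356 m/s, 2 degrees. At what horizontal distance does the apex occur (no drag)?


R = v0^2*sin(2*theta)/g = 356^2*sin(2*2°)/9.81 = 901.188 m
apex_dist = R/2 = 901.188/2 = 450.6 m

450.6 m


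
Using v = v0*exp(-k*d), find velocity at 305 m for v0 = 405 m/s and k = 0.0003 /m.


v = v0*exp(-k*d) = 405*exp(-0.0003*305) = 369.6 m/s

369.6 m/s


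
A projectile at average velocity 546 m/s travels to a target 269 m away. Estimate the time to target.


t = d/v = 269/546 = 0.4927 s

0.4927 s


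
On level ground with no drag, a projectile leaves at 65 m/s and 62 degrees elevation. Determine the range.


R = v0^2 * sin(2*theta) / g = 65^2 * sin(2*62°) / 9.81 = 357.1 m

357.1 m


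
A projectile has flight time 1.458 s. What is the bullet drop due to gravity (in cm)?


drop = 0.5*g*t^2 = 0.5*9.81*1.458^2 = 10.4269 m ≈ 1043 cm

1043 cm


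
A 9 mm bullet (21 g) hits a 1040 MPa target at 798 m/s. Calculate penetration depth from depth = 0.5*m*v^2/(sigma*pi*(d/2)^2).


A = pi*(d/2)^2 = pi*(9/2)^2 = 63.6173 mm^2
E = 0.5*m*v^2 = 0.5*0.021*798^2 = 6686.44 J
depth = E/(sigma*A) = 6686.44 J / (1040 MPa * 63.6173 mm^2) = 6686.44/(1040 * 63.6173) m = 0.101062 m ≈ 101.1 mm

101.1 mm


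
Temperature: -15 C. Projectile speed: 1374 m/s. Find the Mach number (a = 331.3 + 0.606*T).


a = 331.3 + 0.606*(-15) = 322.21 m/s
M = v/a = 1374/322.21 = 4.264

4.264


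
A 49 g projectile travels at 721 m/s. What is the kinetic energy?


E = 0.5*m*v^2 = 0.5*0.049*721^2 = 12736 J

12736 J


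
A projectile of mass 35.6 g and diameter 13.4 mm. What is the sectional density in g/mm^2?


SD = m/d^2 = 35.6/13.4^2 = 0.1983 g/mm^2

0.1983 g/mm^2
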